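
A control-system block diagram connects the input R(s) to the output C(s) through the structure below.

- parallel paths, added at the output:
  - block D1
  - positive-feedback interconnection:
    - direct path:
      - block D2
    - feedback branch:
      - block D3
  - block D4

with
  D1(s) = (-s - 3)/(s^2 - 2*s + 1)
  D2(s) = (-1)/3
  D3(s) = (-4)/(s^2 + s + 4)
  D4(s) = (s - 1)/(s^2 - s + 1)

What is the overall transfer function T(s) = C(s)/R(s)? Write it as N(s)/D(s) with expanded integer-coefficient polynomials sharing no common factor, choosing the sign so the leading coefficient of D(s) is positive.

Step 1: apply the feedback formula to D2, D3 -> (-s^2 - s - 4)/(3*s^2 + 3*s + 8)
Step 2: sum the parallel branches D1, [D2/(1-D2*D3)], D4: this yields T(s), and no further normalization is needed

Therefore the answer is (-s^6 + 2*s^5 - 20*s^4 + 11*s^3 - 51*s^2 + 39*s - 36)/(3*s^6 - 6*s^5 + 11*s^4 - 21*s^3 + 26*s^2 - 21*s + 8).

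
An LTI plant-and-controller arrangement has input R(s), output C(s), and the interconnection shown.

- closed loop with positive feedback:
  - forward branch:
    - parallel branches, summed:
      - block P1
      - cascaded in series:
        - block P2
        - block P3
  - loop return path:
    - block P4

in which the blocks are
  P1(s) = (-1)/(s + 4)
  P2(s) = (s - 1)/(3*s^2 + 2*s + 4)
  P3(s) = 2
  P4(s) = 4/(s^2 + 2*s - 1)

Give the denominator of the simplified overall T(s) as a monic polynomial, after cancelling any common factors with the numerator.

[1] cascade P2, P3 -> (2*s - 2)/(3*s^2 + 2*s + 4)
[2] combine P1, (P2*P3) in parallel -> (-s^2 + 4*s - 12)/(3*s^3 + 14*s^2 + 12*s + 16)
[3] close the feedback loop around (P1+(P2*P3)), P4 -> (-s^4 + 2*s^3 - 3*s^2 - 28*s + 12)/(3*s^5 + 20*s^4 + 37*s^3 + 30*s^2 + 4*s + 32)
The result of step 3 is T(s) in lowest terms. Its denominator has leading coefficient 3; dividing the denominator through by 3 makes it monic.

Answer: s^5 + 20*s^4/3 + 37*s^3/3 + 10*s^2 + 4*s/3 + 32/3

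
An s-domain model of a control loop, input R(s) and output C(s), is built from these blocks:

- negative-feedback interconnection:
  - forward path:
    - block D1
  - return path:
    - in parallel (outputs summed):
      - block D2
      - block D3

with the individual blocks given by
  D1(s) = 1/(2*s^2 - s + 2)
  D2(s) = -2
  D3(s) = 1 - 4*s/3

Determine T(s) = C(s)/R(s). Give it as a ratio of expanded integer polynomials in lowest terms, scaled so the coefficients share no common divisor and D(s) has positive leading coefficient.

First reduce the diagram to T(s).

Step 1 - reduce the parallel group D2, D3 -> -4*s/3 - 1
Step 2 - collapse the loop (D1 forward, (D2+D3) return), giving the overall T(s)

Answer: 3/(6*s^2 - 7*s + 3)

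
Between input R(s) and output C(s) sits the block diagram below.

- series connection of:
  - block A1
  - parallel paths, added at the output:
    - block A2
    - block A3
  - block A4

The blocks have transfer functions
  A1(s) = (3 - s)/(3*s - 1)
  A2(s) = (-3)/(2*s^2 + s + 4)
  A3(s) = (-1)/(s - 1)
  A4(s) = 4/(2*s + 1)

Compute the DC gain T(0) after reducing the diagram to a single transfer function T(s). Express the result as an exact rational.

1. combine A2, A3 in parallel; result (-2*s^2 - 4*s - 1)/(2*s^3 - s^2 + 3*s - 4)
2. series reduction of A1, (A2+A3), A4; result (8*s^3 - 8*s^2 - 44*s - 12)/(12*s^5 - 4*s^4 + 15*s^3 - 20*s^2 - 7*s + 4)
Step 2 gives the overall T(s). Then T(0) = -12/4 = -3.

Answer: -3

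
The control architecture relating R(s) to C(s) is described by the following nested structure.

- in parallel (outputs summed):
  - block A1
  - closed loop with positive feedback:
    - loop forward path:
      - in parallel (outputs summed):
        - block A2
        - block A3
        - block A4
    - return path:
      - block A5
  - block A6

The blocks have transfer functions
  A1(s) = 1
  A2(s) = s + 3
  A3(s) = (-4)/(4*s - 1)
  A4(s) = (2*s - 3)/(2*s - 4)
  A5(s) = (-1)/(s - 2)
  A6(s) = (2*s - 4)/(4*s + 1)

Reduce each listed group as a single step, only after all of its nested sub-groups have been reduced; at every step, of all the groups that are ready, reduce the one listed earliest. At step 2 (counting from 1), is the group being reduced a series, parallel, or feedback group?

The answer is feedback.

Reasoning:
[1] reduce the parallel group A2, A3, A4
[2] apply the feedback formula to (A2+A3+A4), A5
[3] combine A1, [(A2+A3+A4)/(1-(A2+A3+A4)*A5)], A6 in parallel
Step 2: feedback.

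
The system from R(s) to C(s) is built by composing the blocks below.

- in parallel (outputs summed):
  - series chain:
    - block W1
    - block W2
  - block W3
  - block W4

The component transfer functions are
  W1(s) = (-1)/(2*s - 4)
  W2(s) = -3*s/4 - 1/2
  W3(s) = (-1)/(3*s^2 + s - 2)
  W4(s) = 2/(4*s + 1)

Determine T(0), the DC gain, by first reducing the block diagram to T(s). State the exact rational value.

Step 1 - reduce the series chain W1, W2 -> (3*s + 2)/(8*s - 16)
Step 2 - parallel reduction of (W1*W2), W3, W4 -> (36*s^4 + 93*s^3 - 119*s^2 - 28*s + 76)/(96*s^4 - 136*s^3 - 168*s^2 + 96*s + 32)
Evaluating the step-2 result (the overall T(s)) at s = 0 gives T(0) = 76/32 = 19/8.

Hence the answer: 19/8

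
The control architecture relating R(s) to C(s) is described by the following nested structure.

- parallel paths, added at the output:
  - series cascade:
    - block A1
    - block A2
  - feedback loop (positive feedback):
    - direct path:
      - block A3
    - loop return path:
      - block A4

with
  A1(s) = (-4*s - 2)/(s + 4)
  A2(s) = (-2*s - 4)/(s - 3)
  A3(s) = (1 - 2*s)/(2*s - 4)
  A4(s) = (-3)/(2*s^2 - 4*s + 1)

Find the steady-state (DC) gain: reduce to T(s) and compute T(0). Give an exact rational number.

(1) cascade A1, A2 gives (8*s^2 + 20*s + 8)/(s^2 + s - 12)
(2) close the feedback loop around A3, A4 gives (-4*s^3 + 10*s^2 - 6*s + 1)/(4*s^3 - 16*s^2 + 12*s - 1)
(3) reduce the parallel group (A1*A2), [A3/(1-A3*A4)] gives (28*s^5 - 42*s^4 - 140*s^3 - 21*s^2 + 149*s - 20)/(4*s^5 - 12*s^4 - 52*s^3 + 203*s^2 - 145*s + 12)
Step 3 gives the overall T(s). Then T(0) = -20/12 = -5/3.

Final answer: -5/3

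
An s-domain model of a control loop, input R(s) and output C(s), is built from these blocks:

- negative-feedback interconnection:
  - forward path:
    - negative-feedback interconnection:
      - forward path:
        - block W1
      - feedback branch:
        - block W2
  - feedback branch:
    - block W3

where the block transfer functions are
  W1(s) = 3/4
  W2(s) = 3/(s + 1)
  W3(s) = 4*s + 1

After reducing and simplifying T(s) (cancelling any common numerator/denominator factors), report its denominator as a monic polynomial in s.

Answer: s^2 + 19*s/12 + 4/3

Working:
Step 1. reduce the feedback loop with forward W1 and return W2 gives (3*s + 3)/(4*s + 13)
Step 2. apply the feedback formula to [W1/(1+W1*W2)], W3 gives (3*s + 3)/(12*s^2 + 19*s + 16)
No further cancellation is possible in the step-2 result, so that is T(s). Its denominator becomes monic after dividing by the leading coefficient 12.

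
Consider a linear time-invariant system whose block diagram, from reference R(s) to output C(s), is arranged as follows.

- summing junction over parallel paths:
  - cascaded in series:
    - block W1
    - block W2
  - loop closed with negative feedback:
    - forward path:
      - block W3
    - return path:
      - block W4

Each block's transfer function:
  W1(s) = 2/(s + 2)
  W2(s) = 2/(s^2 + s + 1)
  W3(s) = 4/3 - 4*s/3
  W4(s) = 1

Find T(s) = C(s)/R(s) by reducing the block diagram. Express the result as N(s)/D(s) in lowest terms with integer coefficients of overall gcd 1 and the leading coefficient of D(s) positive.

Reducing step by step:

Step 1 - combine W1, W2 in series = 4/(s^3 + 3*s^2 + 3*s + 2)
Step 2 - close the feedback loop around W3, W4 = (4*s - 4)/(4*s - 7)
Step 3 - parallel reduction of (W1*W2), [W3/(1+W3*W4)] - this is the overall T(s), already in the required normalized form

Answer: (4*s^4 + 8*s^3 + 12*s - 36)/(4*s^4 + 5*s^3 - 9*s^2 - 13*s - 14)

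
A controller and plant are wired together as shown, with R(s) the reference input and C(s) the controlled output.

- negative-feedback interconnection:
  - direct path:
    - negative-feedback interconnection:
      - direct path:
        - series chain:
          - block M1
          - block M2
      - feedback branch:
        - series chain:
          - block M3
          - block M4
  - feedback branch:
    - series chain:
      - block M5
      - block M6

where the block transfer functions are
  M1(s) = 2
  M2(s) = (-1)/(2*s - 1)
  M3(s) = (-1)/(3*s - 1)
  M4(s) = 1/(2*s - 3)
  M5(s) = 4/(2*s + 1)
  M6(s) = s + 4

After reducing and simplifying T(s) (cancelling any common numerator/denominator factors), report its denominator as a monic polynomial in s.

(1) series reduction of M1, M2: (-2)/(2*s - 1)
(2) combine M3, M4 in series: (-1)/(6*s^2 - 11*s + 3)
(3) collapse the loop ((M1*M2) forward, (M3*M4) return): (-12*s^2 + 22*s - 6)/(12*s^3 - 28*s^2 + 17*s - 1)
(4) cascade M5, M6: (4*s + 16)/(2*s + 1)
(5) apply the feedback formula to [(M1*M2)/(1+(M1*M2)*(M3*M4))], (M5*M6): (-24*s^3 + 32*s^2 + 10*s - 6)/(24*s^4 - 92*s^3 - 98*s^2 + 343*s - 97)
That last expression is T(s), already simplified. Scaling its denominator by 1/24 (the reciprocal of the leading coefficient) yields the monic denominator.

Hence the answer: s^4 - 23*s^3/6 - 49*s^2/12 + 343*s/24 - 97/24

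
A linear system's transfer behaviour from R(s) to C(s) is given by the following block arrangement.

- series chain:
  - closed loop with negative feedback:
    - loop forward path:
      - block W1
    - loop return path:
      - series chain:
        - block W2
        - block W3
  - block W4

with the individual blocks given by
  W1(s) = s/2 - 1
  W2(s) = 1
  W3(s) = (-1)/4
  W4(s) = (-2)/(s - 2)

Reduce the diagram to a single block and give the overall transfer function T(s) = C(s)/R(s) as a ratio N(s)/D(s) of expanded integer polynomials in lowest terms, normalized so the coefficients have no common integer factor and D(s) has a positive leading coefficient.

Step 1. cascade W2, W3, giving (-1)/4
Step 2. reduce the feedback loop with forward W1 and return (W2*W3), giving (8 - 4*s)/(s - 10)
Step 3. multiply [W1/(1+W1*(W2*W3))], W4 (series) - this is the overall T(s), already in the required normalized form

Therefore the answer is 8/(s - 10).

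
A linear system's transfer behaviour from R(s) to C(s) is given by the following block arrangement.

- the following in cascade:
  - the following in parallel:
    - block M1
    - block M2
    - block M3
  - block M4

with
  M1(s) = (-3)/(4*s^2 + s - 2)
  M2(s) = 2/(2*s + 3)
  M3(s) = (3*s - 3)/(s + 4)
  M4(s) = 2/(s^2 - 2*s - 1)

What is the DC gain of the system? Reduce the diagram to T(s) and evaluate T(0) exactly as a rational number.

Step 1. parallel reduction of M1, M2, M3 gives (24*s^4 + 26*s^3 - 17*s^2 - 44*s - 34)/(8*s^4 + 46*s^3 + 55*s^2 - 10*s - 24)
Step 2. cascade (M1+M2+M3), M4 gives (48*s^4 + 52*s^3 - 34*s^2 - 88*s - 68)/(8*s^6 + 30*s^5 - 45*s^4 - 166*s^3 - 59*s^2 + 58*s + 24)
Evaluating the step-2 result (the overall T(s)) at s = 0 gives T(0) = -68/24 = -17/6.

Hence the answer: -17/6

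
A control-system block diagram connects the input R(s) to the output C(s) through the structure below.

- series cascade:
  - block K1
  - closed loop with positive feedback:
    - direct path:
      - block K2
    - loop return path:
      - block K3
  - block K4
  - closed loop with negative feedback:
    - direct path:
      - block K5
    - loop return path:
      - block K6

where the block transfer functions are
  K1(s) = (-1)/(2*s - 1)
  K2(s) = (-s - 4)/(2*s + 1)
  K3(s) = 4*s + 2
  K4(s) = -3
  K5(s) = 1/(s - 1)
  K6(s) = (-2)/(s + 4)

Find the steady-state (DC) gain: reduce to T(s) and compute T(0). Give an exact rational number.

Answer: -8/9

Working:
1. reduce the feedback loop with forward K2 and return K3 gives (-s - 4)/(4*s^2 + 20*s + 9)
2. close the feedback loop around K5, K6 gives (s + 4)/(s^2 + 3*s - 6)
3. series reduction of K1, [K2/(1-K2*K3)], K4, [K5/(1+K5*K6)] gives (-3*s^2 - 24*s - 48)/(8*s^5 + 60*s^4 + 58*s^3 - 231*s^2 - 15*s + 54)
That last expression is T(s); at s = 0 only the constant terms survive, so T(0) = -48/54 = -8/9.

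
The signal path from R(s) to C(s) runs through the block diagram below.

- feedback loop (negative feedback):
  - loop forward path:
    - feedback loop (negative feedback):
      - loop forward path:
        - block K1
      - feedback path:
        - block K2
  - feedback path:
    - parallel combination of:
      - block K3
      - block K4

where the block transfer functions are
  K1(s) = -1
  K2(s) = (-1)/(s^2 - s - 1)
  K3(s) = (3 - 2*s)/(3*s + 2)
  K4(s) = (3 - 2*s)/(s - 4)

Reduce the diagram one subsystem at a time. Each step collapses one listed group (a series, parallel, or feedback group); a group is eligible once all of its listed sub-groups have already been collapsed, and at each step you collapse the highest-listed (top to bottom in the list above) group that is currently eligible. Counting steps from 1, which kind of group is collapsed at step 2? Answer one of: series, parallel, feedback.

Reducing step by step:

1. apply the feedback formula to K1, K2
2. reduce the parallel group K3, K4
3. collapse the loop ([K1/(1+K1*K2)] forward, (K3+K4) return)
Step 2 collapses a parallel group.

Answer: parallel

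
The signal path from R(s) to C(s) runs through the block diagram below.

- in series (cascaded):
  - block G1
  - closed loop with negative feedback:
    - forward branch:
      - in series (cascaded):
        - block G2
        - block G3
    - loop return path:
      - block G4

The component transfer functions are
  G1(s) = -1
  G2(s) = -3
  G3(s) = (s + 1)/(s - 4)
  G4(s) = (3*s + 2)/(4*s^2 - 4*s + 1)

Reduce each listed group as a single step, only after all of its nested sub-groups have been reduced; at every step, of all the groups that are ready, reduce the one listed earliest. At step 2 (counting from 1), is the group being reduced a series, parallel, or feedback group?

[1] cascade G2, G3
[2] apply the feedback formula to (G2*G3), G4
[3] multiply G1, [(G2*G3)/(1+(G2*G3)*G4)] (series)
Step 2: feedback.

Hence the answer: feedback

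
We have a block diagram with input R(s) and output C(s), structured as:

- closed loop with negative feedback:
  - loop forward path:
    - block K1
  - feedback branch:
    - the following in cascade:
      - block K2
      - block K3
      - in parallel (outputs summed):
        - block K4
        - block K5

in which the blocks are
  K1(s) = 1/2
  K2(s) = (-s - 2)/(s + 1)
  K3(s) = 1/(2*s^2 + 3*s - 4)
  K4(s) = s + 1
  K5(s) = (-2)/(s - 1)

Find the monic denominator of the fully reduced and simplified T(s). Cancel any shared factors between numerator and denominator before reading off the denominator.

[1] parallel reduction of K4, K5 gives (s^2 - 3)/(s - 1)
[2] series reduction of K2, K3, (K4+K5) gives (-s^3 - 2*s^2 + 3*s + 6)/(2*s^4 + 3*s^3 - 6*s^2 - 3*s + 4)
[3] apply the feedback formula to K1, (K2*K3*(K4+K5)) gives (2*s^4 + 3*s^3 - 6*s^2 - 3*s + 4)/(4*s^4 + 5*s^3 - 14*s^2 - 3*s + 14)
Step 3 gives the fully reduced T(s), with no common factor left to cancel. The denominator's leading coefficient is 4, so divide each of its coefficients by 4 to get the monic form.

Hence the answer: s^4 + 5*s^3/4 - 7*s^2/2 - 3*s/4 + 7/2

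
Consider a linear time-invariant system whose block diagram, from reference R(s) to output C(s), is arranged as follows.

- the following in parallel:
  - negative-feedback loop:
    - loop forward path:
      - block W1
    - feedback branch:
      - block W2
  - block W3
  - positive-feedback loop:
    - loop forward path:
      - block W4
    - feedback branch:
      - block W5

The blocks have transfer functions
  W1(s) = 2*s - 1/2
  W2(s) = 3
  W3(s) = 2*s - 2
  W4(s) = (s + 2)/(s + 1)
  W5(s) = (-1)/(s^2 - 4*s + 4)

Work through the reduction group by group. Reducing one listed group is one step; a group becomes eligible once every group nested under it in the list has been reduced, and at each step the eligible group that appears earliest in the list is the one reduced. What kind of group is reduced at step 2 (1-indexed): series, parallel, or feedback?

Reducing step by step:

1. apply the feedback formula to W1, W2
2. close the feedback loop around W4, W5
3. add [W1/(1+W1*W2)], W3, [W4/(1-W4*W5)] (parallel)
At step 2 the group reduced is feedback.

Answer: feedback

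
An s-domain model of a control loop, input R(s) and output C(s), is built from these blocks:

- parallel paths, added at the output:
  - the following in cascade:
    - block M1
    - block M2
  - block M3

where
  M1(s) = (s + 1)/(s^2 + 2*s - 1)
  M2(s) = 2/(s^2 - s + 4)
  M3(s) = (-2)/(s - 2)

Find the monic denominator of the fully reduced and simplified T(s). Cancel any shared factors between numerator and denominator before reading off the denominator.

The answer is s^5 - s^4 - s^3 + 7*s^2 - 22*s + 8.

Reasoning:
Step 1. combine M1, M2 in series = (2*s + 2)/(s^4 + s^3 + s^2 + 9*s - 4)
Step 2. combine (M1*M2), M3 in parallel = (-2*s^4 - 2*s^3 - 20*s + 4)/(s^5 - s^4 - s^3 + 7*s^2 - 22*s + 8)
Step 2 gives the fully reduced T(s), with no common factor left to cancel. The denominator is already monic (leading coefficient 1).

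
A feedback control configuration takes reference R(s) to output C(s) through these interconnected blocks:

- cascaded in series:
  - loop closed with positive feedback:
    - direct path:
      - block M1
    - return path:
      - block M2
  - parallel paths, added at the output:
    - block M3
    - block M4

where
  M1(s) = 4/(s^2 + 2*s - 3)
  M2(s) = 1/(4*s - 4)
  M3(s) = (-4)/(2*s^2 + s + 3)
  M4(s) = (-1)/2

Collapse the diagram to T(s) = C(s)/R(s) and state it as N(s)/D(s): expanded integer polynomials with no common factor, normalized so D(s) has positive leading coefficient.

First reduce the diagram to T(s).

[1] apply the feedback formula to M1, M2: (4*s - 4)/(s^3 + s^2 - 5*s + 2)
[2] parallel reduction of M3, M4: (-2*s^2 - s - 11)/(4*s^2 + 2*s + 6)
[3] series reduction of [M1/(1-M1*M2)], (M3+M4) - this is the overall T(s), already in the required normalized form

Answer: (-4*s^3 + 2*s^2 - 20*s + 22)/(2*s^5 + 3*s^4 - 6*s^3 + 2*s^2 - 13*s + 6)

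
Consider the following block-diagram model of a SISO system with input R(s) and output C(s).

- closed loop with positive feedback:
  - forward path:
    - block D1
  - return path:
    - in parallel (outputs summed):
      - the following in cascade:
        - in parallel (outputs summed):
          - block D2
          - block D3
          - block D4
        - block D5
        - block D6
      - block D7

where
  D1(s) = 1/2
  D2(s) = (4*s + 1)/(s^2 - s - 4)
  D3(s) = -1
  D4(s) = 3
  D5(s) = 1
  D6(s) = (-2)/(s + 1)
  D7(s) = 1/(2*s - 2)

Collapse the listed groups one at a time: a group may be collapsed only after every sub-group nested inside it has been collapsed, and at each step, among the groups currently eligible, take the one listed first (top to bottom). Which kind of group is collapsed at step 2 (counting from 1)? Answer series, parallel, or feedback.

Reducing step by step:

Step 1. combine D2, D3, D4 in parallel
Step 2. combine (D2+D3+D4), D5, D6 in series
Step 3. reduce the parallel group ((D2+D3+D4)*D5*D6), D7
Step 4. feedback reduction of D1, (((D2+D3+D4)*D5*D6)+D7)
The group at step 2 is a series group.

Answer: series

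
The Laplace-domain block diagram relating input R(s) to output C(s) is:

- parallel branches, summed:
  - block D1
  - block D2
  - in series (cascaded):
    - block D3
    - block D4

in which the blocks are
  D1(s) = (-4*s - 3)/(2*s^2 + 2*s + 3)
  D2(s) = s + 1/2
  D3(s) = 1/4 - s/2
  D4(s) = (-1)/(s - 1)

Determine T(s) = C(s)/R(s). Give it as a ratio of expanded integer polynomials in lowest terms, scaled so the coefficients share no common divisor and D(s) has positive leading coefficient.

[1] combine D3, D4 in series gives (2*s - 1)/(4*s - 4)
[2] sum the parallel branches D1, D2, (D3*D4): this yields T(s), and no further normalization is needed

Answer: (8*s^4 + 8*s^3 - 10*s^2 - 2*s + 3)/(8*s^3 + 4*s - 12)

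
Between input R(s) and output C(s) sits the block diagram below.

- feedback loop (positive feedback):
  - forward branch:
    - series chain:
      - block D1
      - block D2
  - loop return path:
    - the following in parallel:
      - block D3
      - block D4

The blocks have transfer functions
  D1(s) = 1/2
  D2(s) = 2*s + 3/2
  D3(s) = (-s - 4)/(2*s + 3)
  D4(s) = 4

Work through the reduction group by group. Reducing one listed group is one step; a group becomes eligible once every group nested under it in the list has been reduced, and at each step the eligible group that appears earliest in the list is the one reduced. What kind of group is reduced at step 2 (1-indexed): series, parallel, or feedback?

Answer: parallel

Working:
Step 1 - cascade D1, D2
Step 2 - sum the parallel branches D3, D4
Step 3 - feedback reduction of (D1*D2), (D3+D4)
Step 2 collapses a parallel group.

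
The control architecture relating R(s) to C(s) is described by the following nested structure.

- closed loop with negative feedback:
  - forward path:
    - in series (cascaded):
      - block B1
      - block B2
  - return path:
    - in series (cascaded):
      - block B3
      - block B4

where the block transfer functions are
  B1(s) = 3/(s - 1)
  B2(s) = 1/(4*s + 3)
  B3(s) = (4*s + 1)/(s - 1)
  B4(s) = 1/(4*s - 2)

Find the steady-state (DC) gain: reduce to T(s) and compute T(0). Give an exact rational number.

[1] reduce the series chain B1, B2 -> 3/(4*s^2 - s - 3)
[2] combine B3, B4 in series -> (4*s + 1)/(4*s^2 - 6*s + 2)
[3] collapse the loop ((B1*B2) forward, (B3*B4) return) -> (12*s^2 - 18*s + 6)/(16*s^4 - 28*s^3 + 2*s^2 + 28*s - 3)
DC gain: substitute s = 0 into T(s) from step 3: T(0) = 6/(-3) = -2.

Hence the answer: -2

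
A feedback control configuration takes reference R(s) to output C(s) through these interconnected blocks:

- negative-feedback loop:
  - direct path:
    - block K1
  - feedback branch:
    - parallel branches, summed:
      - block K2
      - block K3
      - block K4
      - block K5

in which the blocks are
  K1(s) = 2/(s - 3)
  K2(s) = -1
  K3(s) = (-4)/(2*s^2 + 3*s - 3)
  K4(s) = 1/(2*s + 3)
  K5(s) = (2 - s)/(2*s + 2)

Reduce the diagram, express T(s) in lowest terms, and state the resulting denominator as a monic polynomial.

Answer: s^5 - 2*s^4 - 65*s^3/4 - 33*s^2/2 - s - 3/4

Working:
Step 1. sum the parallel branches K2, K3, K4, K5; result (-12*s^4 - 32*s^3 - 15*s^2 - 13*s - 30)/(8*s^4 + 32*s^3 + 30*s^2 - 12*s - 18)
Step 2. feedback reduction of K1, (K2+K3+K4+K5); result (8*s^4 + 32*s^3 + 30*s^2 - 12*s - 18)/(4*s^5 - 8*s^4 - 65*s^3 - 66*s^2 - 4*s - 3)
No further cancellation is possible in the step-2 result, so that is T(s). Its denominator becomes monic after dividing by the leading coefficient 4.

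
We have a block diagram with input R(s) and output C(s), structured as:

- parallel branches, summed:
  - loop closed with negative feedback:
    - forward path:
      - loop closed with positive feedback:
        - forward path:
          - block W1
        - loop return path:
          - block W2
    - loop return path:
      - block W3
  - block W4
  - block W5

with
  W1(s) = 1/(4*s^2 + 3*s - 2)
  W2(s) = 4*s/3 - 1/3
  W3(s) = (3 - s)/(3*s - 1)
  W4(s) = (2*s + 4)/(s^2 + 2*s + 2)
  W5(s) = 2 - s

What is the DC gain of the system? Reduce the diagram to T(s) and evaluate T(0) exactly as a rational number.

Step 1: apply the feedback formula to W1, W2; result 3/(12*s^2 + 5*s - 5)
Step 2: feedback reduction of [W1/(1-W1*W2)], W3; result (9*s - 3)/(36*s^3 + 3*s^2 - 23*s + 14)
Step 3: reduce the parallel group [[W1/(1-W1*W2)]/(1+[W1/(1-W1*W2)]*W3)], W4, W5; result (-36*s^6 - 3*s^5 + 167*s^4 + 295*s^3 - 53*s^2 - 116*s + 106)/(36*s^5 + 75*s^4 + 55*s^3 - 26*s^2 - 18*s + 28)
DC gain: substitute s = 0 into T(s) from step 3: T(0) = 106/28 = 53/14.

Answer: 53/14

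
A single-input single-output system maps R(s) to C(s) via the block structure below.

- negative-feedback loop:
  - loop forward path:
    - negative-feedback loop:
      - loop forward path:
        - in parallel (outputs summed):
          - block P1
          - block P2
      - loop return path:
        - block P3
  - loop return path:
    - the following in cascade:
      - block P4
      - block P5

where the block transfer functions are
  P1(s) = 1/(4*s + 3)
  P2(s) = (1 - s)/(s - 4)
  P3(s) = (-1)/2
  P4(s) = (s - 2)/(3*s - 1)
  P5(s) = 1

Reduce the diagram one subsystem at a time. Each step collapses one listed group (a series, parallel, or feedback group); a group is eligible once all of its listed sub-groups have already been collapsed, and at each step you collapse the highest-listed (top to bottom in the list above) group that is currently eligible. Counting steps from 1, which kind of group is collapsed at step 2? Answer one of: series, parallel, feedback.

The answer is feedback.

Reasoning:
Step 1 - reduce the parallel group P1, P2
Step 2 - close the feedback loop around (P1+P2), P3
Step 3 - cascade P4, P5
Step 4 - collapse the loop ([(P1+P2)/(1+(P1+P2)*P3)] forward, (P4*P5) return)
Step 2: feedback.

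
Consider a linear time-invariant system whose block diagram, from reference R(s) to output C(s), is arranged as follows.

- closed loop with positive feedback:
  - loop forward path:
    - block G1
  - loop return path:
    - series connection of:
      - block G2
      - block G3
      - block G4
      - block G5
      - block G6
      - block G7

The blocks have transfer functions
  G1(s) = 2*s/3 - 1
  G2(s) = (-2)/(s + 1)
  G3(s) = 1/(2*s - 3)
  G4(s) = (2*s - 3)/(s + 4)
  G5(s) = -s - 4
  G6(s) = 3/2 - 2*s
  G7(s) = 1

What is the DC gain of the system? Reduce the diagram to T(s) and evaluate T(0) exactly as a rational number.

1. reduce the series chain G2, G3, G4, G5, G6, G7, giving (3 - 4*s)/(s + 1)
2. feedback reduction of G1, (G2*G3*G4*G5*G6*G7), giving (2*s^2 - s - 3)/(8*s^2 - 15*s + 12)
Step 2 gives the overall T(s). Then T(0) = -3/12 = -1/4.

Therefore the answer is -1/4.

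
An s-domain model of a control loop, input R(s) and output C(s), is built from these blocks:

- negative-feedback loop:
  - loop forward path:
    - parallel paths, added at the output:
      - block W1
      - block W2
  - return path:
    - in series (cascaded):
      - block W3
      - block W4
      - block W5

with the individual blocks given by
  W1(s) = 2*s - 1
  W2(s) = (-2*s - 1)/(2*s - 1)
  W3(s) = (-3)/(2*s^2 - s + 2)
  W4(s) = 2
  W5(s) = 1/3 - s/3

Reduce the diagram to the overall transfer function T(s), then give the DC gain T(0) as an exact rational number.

First reduce the diagram to T(s).

Step 1: add W1, W2 (parallel); result (4*s^2 - 6*s)/(2*s - 1)
Step 2: multiply W3, W4, W5 (series); result (2*s - 2)/(2*s^2 - s + 2)
Step 3: close the feedback loop around (W1+W2), (W3*W4*W5); result (8*s^4 - 16*s^3 + 14*s^2 - 12*s)/(12*s^3 - 24*s^2 + 17*s - 2)
The step-3 result is T(s). Setting s = 0: T(0) = 0/(-2) = 0.

Answer: 0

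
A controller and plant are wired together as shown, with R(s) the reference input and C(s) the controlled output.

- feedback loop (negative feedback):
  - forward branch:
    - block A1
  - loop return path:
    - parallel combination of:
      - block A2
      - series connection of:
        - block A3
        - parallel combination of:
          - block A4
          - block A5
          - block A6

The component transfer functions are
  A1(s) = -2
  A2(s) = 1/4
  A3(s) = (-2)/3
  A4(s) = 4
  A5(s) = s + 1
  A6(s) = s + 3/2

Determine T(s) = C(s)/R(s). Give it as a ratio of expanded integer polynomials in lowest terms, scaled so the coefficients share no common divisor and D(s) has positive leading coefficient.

The answer is (-12)/(16*s + 55).

Reasoning:
Step 1: add A4, A5, A6 (parallel) -> 2*s + 13/2
Step 2: reduce the series chain A3, (A4+A5+A6) -> -4*s/3 - 13/3
Step 3: sum the parallel branches A2, (A3*(A4+A5+A6)) -> -4*s/3 - 49/12
Step 4: feedback reduction of A1, (A2+(A3*(A4+A5+A6))); the result is T(s) itself (integer coefficients, no common factor, positive leading denominator coefficient)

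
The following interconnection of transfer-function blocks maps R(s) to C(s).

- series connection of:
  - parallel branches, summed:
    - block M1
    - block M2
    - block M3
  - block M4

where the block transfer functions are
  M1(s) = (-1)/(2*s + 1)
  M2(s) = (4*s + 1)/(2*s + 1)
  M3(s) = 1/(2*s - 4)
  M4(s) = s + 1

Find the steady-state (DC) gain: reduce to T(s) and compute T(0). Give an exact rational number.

First reduce the diagram to T(s).

Step 1. combine M1, M2, M3 in parallel, giving (8*s^2 - 14*s + 1)/(4*s^2 - 6*s - 4)
Step 2. series reduction of (M1+M2+M3), M4, giving (8*s^3 - 6*s^2 - 13*s + 1)/(4*s^2 - 6*s - 4)
DC gain: substitute s = 0 into T(s) from step 2: T(0) = 1/(-4) = -1/4.

Answer: -1/4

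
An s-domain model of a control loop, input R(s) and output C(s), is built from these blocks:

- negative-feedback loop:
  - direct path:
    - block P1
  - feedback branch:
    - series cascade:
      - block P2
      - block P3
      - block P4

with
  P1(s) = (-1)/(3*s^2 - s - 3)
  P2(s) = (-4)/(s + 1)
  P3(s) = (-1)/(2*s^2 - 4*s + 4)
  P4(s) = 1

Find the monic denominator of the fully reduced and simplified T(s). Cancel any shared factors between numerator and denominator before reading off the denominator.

Step 1 - multiply P2, P3, P4 (series): 2/(s^3 - s^2 + 2)
Step 2 - reduce the feedback loop with forward P1 and return (P2*P3*P4): (-s^3 + s^2 - 2)/(3*s^5 - 4*s^4 - 2*s^3 + 9*s^2 - 2*s - 8)
That last expression is T(s), already simplified. Scaling its denominator by 1/3 (the reciprocal of the leading coefficient) yields the monic denominator.

Therefore the answer is s^5 - 4*s^4/3 - 2*s^3/3 + 3*s^2 - 2*s/3 - 8/3.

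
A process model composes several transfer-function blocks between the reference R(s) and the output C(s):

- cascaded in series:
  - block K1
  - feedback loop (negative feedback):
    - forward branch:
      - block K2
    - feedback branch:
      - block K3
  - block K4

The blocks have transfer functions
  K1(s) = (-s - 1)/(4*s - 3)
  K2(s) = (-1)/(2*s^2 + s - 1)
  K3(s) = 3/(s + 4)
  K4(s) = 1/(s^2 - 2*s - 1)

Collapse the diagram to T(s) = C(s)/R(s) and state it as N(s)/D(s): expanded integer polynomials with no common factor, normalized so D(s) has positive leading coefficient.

Step 1. close the feedback loop around K2, K3 gives (-s - 4)/(2*s^3 + 9*s^2 + 3*s - 7)
Step 2. series reduction of K1, [K2/(1+K2*K3)], K4, which is the overall transfer function T(s) = C(s)/R(s) in lowest terms

Final answer: (s^2 + 5*s + 4)/(8*s^6 + 14*s^5 - 83*s^4 - 37*s^3 + 110*s^2 - 5*s - 21)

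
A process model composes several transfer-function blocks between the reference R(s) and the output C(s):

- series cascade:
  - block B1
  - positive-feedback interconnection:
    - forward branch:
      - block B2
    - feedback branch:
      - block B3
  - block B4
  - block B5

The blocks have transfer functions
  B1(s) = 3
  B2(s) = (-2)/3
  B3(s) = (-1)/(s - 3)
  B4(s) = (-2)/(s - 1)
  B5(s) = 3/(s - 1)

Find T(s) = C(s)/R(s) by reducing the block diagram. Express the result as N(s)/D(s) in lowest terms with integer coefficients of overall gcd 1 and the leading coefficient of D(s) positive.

Step 1 - reduce the feedback loop with forward B2 and return B3: (6 - 2*s)/(3*s - 11)
Step 2 - cascade B1, [B2/(1-B2*B3)], B4, B5 - this is the overall T(s), already in the required normalized form

Final answer: (36*s - 108)/(3*s^3 - 17*s^2 + 25*s - 11)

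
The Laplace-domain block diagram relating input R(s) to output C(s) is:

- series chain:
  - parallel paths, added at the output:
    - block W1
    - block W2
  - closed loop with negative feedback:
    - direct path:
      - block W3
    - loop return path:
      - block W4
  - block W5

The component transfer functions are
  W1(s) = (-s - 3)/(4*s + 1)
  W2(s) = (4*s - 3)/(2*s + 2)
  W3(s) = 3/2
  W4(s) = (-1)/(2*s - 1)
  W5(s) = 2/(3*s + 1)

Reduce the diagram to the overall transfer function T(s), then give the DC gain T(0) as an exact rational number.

(1) reduce the parallel group W1, W2: (14*s^2 - 16*s - 9)/(8*s^2 + 10*s + 2)
(2) close the feedback loop around W3, W4: (6*s - 3)/(4*s - 5)
(3) cascade (W1+W2), [W3/(1+W3*W4)], W5: (84*s^3 - 138*s^2 - 6*s + 27)/(48*s^4 + 16*s^3 - 63*s^2 - 36*s - 5)
That last expression is T(s); at s = 0 only the constant terms survive, so T(0) = 27/(-5) = -27/5.

Final answer: -27/5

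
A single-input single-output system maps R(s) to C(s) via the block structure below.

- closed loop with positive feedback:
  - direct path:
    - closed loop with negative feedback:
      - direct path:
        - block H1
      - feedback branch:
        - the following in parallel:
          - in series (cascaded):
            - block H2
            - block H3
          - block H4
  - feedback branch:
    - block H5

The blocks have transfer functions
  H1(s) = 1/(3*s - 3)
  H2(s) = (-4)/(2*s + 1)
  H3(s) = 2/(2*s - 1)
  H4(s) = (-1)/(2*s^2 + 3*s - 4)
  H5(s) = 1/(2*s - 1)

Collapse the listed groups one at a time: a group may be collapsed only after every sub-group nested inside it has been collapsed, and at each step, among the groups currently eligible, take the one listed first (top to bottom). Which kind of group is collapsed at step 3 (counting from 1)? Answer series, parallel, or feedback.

The answer is feedback.

Reasoning:
Step 1: multiply H2, H3 (series)
Step 2: reduce the parallel group (H2*H3), H4
Step 3: reduce the feedback loop with forward H1 and return ((H2*H3)+H4)
Step 4: feedback reduction of [H1/(1+H1*((H2*H3)+H4))], H5
Step 3: feedback.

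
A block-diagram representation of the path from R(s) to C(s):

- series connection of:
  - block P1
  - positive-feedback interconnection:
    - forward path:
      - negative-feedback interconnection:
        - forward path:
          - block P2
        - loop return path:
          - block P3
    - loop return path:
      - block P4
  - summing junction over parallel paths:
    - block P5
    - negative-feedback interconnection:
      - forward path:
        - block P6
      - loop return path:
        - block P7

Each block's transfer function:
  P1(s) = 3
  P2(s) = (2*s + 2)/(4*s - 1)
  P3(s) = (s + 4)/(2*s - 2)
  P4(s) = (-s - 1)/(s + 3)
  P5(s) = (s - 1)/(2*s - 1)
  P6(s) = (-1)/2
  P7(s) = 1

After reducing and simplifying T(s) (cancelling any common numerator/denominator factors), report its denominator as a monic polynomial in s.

The answer is s^4 + 27*s^3/14 - 11*s^2/14 + 23*s/14 - 13/14.

Reasoning:
[1] feedback reduction of P2, P3 = (2*s^2 - 2)/(5*s^2 + 5)
[2] feedback reduction of [P2/(1+P2*P3)], P4 = (2*s^3 + 6*s^2 - 2*s - 6)/(7*s^3 + 17*s^2 + 3*s + 13)
[3] feedback reduction of P6, P7 = -1
[4] sum the parallel branches P5, [P6/(1+P6*P7)] = (-s)/(2*s - 1)
[5] series reduction of P1, [[P2/(1+P2*P3)]/(1-[P2/(1+P2*P3)]*P4)], (P5+[P6/(1+P6*P7)]) = (-6*s^4 - 18*s^3 + 6*s^2 + 18*s)/(14*s^4 + 27*s^3 - 11*s^2 + 23*s - 13)
T(s) is the step-5 result (common factors already cancelled). Leading coefficient of the denominator: 14. Divide through by 14 for the monic polynomial.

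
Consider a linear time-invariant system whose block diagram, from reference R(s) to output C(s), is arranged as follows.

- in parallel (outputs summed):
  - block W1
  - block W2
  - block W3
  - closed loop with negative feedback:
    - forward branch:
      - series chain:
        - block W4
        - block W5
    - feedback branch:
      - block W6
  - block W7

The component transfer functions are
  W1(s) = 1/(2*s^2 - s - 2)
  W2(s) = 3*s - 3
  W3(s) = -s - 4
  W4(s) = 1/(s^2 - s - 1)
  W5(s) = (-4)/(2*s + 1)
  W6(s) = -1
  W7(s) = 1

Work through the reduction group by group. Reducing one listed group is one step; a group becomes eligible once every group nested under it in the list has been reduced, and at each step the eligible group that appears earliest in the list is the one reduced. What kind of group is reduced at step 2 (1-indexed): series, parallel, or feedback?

1. multiply W4, W5 (series)
2. feedback reduction of (W4*W5), W6
3. sum the parallel branches W1, W2, W3, [(W4*W5)/(1+(W4*W5)*W6)], W7
Step 2: feedback.

Answer: feedback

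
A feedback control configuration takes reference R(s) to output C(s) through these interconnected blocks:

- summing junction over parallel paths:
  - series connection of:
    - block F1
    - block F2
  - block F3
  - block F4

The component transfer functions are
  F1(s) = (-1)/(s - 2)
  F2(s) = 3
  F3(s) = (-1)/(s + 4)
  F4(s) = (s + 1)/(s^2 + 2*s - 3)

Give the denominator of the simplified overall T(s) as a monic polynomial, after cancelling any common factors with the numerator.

Step 1: multiply F1, F2 (series) -> (-3)/(s - 2)
Step 2: reduce the parallel group (F1*F2), F3, F4 -> (-3*s^3 - 15*s^2 - 14*s + 22)/(s^4 + 4*s^3 - 7*s^2 - 22*s + 24)
Step 2 gives the fully reduced T(s), with no common factor left to cancel. The denominator is already monic (leading coefficient 1).

Hence the answer: s^4 + 4*s^3 - 7*s^2 - 22*s + 24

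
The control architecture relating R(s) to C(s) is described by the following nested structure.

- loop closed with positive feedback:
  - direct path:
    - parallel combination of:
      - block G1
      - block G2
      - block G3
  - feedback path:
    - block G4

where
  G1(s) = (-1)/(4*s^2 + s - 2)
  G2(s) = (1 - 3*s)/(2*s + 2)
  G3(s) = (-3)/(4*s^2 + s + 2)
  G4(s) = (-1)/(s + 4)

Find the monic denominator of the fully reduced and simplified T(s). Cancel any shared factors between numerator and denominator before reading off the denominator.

Step 1: parallel reduction of G1, G2, G3 -> (-48*s^5 - 8*s^4 - 27*s^3 - 39*s^2 + 12*s + 4)/(32*s^5 + 48*s^4 + 18*s^3 + 2*s^2 - 8*s - 8)
Step 2: collapse the loop ((G1+G2+G3) forward, G4 return) -> (-48*s^6 - 200*s^5 - 59*s^4 - 147*s^3 - 144*s^2 + 52*s + 16)/(32*s^6 + 128*s^5 + 202*s^4 + 47*s^3 - 39*s^2 - 28*s - 28)
The result of step 2 is T(s) in lowest terms. Its denominator has leading coefficient 32; dividing the denominator through by 32 makes it monic.

Final answer: s^6 + 4*s^5 + 101*s^4/16 + 47*s^3/32 - 39*s^2/32 - 7*s/8 - 7/8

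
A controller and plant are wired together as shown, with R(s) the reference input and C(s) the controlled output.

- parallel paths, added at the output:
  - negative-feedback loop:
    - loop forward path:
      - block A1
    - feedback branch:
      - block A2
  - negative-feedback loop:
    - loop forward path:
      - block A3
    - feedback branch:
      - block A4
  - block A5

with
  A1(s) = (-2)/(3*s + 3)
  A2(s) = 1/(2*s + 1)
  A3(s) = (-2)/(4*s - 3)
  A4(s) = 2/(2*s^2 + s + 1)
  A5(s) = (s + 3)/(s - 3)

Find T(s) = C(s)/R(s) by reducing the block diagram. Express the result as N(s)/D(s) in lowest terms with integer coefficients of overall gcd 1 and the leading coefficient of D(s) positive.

Step 1. collapse the loop (A1 forward, A2 return) = (-4*s - 2)/(6*s^2 + 9*s + 1)
Step 2. collapse the loop (A3 forward, A4 return) = (-4*s^2 - 2*s - 2)/(8*s^3 - 2*s^2 + s - 7)
Step 3. reduce the parallel group [A1/(1+A1*A2)], [A3/(1+A3*A4)], A5 - this is the overall T(s), already in the required normalized form

Therefore the answer is (48*s^6 + 148*s^5 + 288*s^4 + 87*s^3 - 59*s^2 - 199*s - 57)/(48*s^6 - 84*s^5 - 184*s^4 - 23*s^3 + 43*s^2 + 179*s + 21).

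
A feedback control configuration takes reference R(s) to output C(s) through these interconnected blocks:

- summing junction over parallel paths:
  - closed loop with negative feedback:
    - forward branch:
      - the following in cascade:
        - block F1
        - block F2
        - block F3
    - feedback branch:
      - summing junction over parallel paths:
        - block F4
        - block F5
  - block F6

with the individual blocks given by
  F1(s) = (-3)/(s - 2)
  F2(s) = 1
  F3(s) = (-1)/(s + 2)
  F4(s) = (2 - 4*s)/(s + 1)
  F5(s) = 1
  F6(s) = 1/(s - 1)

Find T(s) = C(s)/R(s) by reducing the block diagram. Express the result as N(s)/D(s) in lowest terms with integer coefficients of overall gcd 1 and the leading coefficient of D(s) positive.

1. cascade F1, F2, F3 gives 3/(s^2 - 4)
2. parallel reduction of F4, F5 gives (3 - 3*s)/(s + 1)
3. feedback reduction of (F1*F2*F3), (F4+F5) gives (3*s + 3)/(s^3 + s^2 - 13*s + 5)
4. sum the parallel branches [(F1*F2*F3)/(1+(F1*F2*F3)*(F4+F5))], F6 - this is the overall T(s), already in the required normalized form

Therefore the answer is (s^3 + 4*s^2 - 13*s + 2)/(s^4 - 14*s^2 + 18*s - 5).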